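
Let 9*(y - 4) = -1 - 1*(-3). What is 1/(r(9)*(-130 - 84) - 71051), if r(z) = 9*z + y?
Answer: -9/803597 ≈ -1.1200e-5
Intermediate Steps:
y = 38/9 (y = 4 + (-1 - 1*(-3))/9 = 4 + (-1 + 3)/9 = 4 + (1/9)*2 = 4 + 2/9 = 38/9 ≈ 4.2222)
r(z) = 38/9 + 9*z (r(z) = 9*z + 38/9 = 38/9 + 9*z)
1/(r(9)*(-130 - 84) - 71051) = 1/((38/9 + 9*9)*(-130 - 84) - 71051) = 1/((38/9 + 81)*(-214) - 71051) = 1/((767/9)*(-214) - 71051) = 1/(-164138/9 - 71051) = 1/(-803597/9) = -9/803597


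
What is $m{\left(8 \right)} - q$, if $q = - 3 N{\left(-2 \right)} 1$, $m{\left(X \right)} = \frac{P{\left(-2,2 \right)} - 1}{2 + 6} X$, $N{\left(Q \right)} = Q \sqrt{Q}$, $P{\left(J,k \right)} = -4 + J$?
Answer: $-7 - 6 i \sqrt{2} \approx -7.0 - 8.4853 i$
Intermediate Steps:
$N{\left(Q \right)} = Q^{\frac{3}{2}}$
$m{\left(X \right)} = - \frac{7 X}{8}$ ($m{\left(X \right)} = \frac{\left(-4 - 2\right) - 1}{2 + 6} X = \frac{-6 - 1}{8} X = \left(-7\right) \frac{1}{8} X = - \frac{7 X}{8}$)
$q = 6 i \sqrt{2}$ ($q = - 3 \left(-2\right)^{\frac{3}{2}} \cdot 1 = - 3 \left(- 2 i \sqrt{2}\right) 1 = 6 i \sqrt{2} \cdot 1 = 6 i \sqrt{2} \approx 8.4853 i$)
$m{\left(8 \right)} - q = \left(- \frac{7}{8}\right) 8 - 6 i \sqrt{2} = -7 - 6 i \sqrt{2}$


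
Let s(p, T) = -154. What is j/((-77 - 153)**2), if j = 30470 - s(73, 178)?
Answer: 7656/13225 ≈ 0.57890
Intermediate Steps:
j = 30624 (j = 30470 - 1*(-154) = 30470 + 154 = 30624)
j/((-77 - 153)**2) = 30624/((-77 - 153)**2) = 30624/((-230)**2) = 30624/52900 = 30624*(1/52900) = 7656/13225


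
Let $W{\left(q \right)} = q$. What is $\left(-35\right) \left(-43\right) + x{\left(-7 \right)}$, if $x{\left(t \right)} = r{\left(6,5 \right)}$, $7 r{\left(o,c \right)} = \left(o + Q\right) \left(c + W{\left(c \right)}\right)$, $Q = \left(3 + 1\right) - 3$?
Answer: $1515$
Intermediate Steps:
$Q = 1$ ($Q = 4 - 3 = 1$)
$r{\left(o,c \right)} = \frac{2 c \left(1 + o\right)}{7}$ ($r{\left(o,c \right)} = \frac{\left(o + 1\right) \left(c + c\right)}{7} = \frac{\left(1 + o\right) 2 c}{7} = \frac{2 c \left(1 + o\right)}{7}$)
$x{\left(t \right)} = 10$ ($x{\left(t \right)} = \frac{2}{7} \cdot 5 \left(1 + 6\right) = \frac{2}{7} \cdot 5 \cdot 7 = 10$)
$\left(-35\right) \left(-43\right) + x{\left(-7 \right)} = \left(-35\right) \left(-43\right) + 10 = 1505 + 10 = 1515$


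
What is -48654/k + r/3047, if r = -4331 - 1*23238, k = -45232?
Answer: -49943285/6264632 ≈ -7.9723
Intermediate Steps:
r = -27569 (r = -4331 - 23238 = -27569)
-48654/k + r/3047 = -48654/(-45232) - 27569/3047 = -48654*(-1/45232) - 27569*1/3047 = 24327/22616 - 27569/3047 = -49943285/6264632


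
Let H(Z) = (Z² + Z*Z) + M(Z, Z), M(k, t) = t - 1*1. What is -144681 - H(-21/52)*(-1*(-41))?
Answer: -195548975/1352 ≈ -1.4464e+5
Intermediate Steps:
M(k, t) = -1 + t (M(k, t) = t - 1 = -1 + t)
H(Z) = -1 + Z + 2*Z² (H(Z) = (Z² + Z*Z) + (-1 + Z) = (Z² + Z²) + (-1 + Z) = 2*Z² + (-1 + Z) = -1 + Z + 2*Z²)
-144681 - H(-21/52)*(-1*(-41)) = -144681 - (-1 - 21/52 + 2*(-21/52)²)*(-1*(-41)) = -144681 - (-1 - 21*1/52 + 2*(-21*1/52)²)*41 = -144681 - (-1 - 21/52 + 2*(-21/52)²)*41 = -144681 - (-1 - 21/52 + 2*(441/2704))*41 = -144681 - (-1 - 21/52 + 441/1352)*41 = -144681 - (-1457)*41/1352 = -144681 - 1*(-59737/1352) = -144681 + 59737/1352 = -195548975/1352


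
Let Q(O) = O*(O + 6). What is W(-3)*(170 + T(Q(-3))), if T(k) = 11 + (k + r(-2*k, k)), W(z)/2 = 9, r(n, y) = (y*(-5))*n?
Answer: 17676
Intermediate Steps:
r(n, y) = -5*n*y (r(n, y) = (-5*y)*n = -5*n*y)
W(z) = 18 (W(z) = 2*9 = 18)
Q(O) = O*(6 + O)
T(k) = 11 + k + 10*k² (T(k) = 11 + (k - 5*(-2*k)*k) = 11 + (k + 10*k²) = 11 + k + 10*k²)
W(-3)*(170 + T(Q(-3))) = 18*(170 + (11 - 3*(6 - 3) + 10*(-3*(6 - 3))²)) = 18*(170 + (11 - 3*3 + 10*(-3*3)²)) = 18*(170 + (11 - 9 + 10*(-9)²)) = 18*(170 + (11 - 9 + 10*81)) = 18*(170 + (11 - 9 + 810)) = 18*(170 + 812) = 18*982 = 17676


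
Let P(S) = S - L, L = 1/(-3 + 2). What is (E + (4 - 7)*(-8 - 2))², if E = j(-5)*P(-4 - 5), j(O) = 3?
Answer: 36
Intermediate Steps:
L = -1 (L = 1/(-1) = -1)
P(S) = 1 + S (P(S) = S - 1*(-1) = S + 1 = 1 + S)
E = -24 (E = 3*(1 + (-4 - 5)) = 3*(1 - 9) = 3*(-8) = -24)
(E + (4 - 7)*(-8 - 2))² = (-24 + (4 - 7)*(-8 - 2))² = (-24 - 3*(-10))² = (-24 + 30)² = 6² = 36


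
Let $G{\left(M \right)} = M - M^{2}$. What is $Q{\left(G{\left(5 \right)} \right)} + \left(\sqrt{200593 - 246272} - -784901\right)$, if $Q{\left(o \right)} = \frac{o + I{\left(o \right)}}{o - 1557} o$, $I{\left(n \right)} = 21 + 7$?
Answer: $\frac{1237789037}{1577} + i \sqrt{45679} \approx 7.849 \cdot 10^{5} + 213.73 i$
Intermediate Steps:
$I{\left(n \right)} = 28$
$Q{\left(o \right)} = \frac{o \left(28 + o\right)}{-1557 + o}$ ($Q{\left(o \right)} = \frac{o + 28}{o - 1557} o = \frac{28 + o}{-1557 + o} o = \frac{o \left(28 + o\right)}{-1557 + o}$)
$Q{\left(G{\left(5 \right)} \right)} + \left(\sqrt{200593 - 246272} - -784901\right) = \frac{5 \left(1 - 5\right) \left(28 + 5 \left(1 - 5\right)\right)}{-1557 + 5 \left(1 - 5\right)} + \left(\sqrt{200593 - 246272} - -784901\right) = \frac{5 \left(1 - 5\right) \left(28 + 5 \left(1 - 5\right)\right)}{-1557 + 5 \left(1 - 5\right)} + \left(\sqrt{-45679} + 784901\right) = \frac{5 \left(-4\right) \left(28 + 5 \left(-4\right)\right)}{-1557 + 5 \left(-4\right)} + \left(i \sqrt{45679} + 784901\right) = - \frac{20 \left(28 - 20\right)}{-1557 - 20} + \left(784901 + i \sqrt{45679}\right) = \left(-20\right) \frac{1}{-1577} \cdot 8 + \left(784901 + i \sqrt{45679}\right) = \left(-20\right) \left(- \frac{1}{1577}\right) 8 + \left(784901 + i \sqrt{45679}\right) = \frac{160}{1577} + \left(784901 + i \sqrt{45679}\right) = \frac{1237789037}{1577} + i \sqrt{45679}$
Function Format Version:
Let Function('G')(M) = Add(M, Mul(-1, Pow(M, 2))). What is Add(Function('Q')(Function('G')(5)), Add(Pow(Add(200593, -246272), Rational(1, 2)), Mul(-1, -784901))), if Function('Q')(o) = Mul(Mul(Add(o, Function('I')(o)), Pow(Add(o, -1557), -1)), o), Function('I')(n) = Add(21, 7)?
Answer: Add(Rational(1237789037, 1577), Mul(I, Pow(45679, Rational(1, 2)))) ≈ Add(7.8490e+5, Mul(213.73, I))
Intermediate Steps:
Function('I')(n) = 28
Function('Q')(o) = Mul(o, Pow(Add(-1557, o), -1), Add(28, o)) (Function('Q')(o) = Mul(Mul(Add(o, 28), Pow(Add(o, -1557), -1)), o) = Mul(Mul(Add(28, o), Pow(Add(-1557, o), -1)), o) = Mul(Mul(Pow(Add(-1557, o), -1), Add(28, o)), o) = Mul(o, Pow(Add(-1557, o), -1), Add(28, o)))
Add(Function('Q')(Function('G')(5)), Add(Pow(Add(200593, -246272), Rational(1, 2)), Mul(-1, -784901))) = Add(Mul(Mul(5, Add(1, Mul(-1, 5))), Pow(Add(-1557, Mul(5, Add(1, Mul(-1, 5)))), -1), Add(28, Mul(5, Add(1, Mul(-1, 5))))), Add(Pow(Add(200593, -246272), Rational(1, 2)), Mul(-1, -784901))) = Add(Mul(Mul(5, Add(1, -5)), Pow(Add(-1557, Mul(5, Add(1, -5))), -1), Add(28, Mul(5, Add(1, -5)))), Add(Pow(-45679, Rational(1, 2)), 784901)) = Add(Mul(Mul(5, -4), Pow(Add(-1557, Mul(5, -4)), -1), Add(28, Mul(5, -4))), Add(Mul(I, Pow(45679, Rational(1, 2))), 784901)) = Add(Mul(-20, Pow(Add(-1557, -20), -1), Add(28, -20)), Add(784901, Mul(I, Pow(45679, Rational(1, 2))))) = Add(Mul(-20, Pow(-1577, -1), 8), Add(784901, Mul(I, Pow(45679, Rational(1, 2))))) = Add(Mul(-20, Rational(-1, 1577), 8), Add(784901, Mul(I, Pow(45679, Rational(1, 2))))) = Add(Rational(160, 1577), Add(784901, Mul(I, Pow(45679, Rational(1, 2))))) = Add(Rational(1237789037, 1577), Mul(I, Pow(45679, Rational(1, 2))))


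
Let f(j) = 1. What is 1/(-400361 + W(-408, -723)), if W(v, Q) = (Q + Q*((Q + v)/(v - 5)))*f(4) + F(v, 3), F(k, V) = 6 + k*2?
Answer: -413/166799935 ≈ -2.4760e-6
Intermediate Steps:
F(k, V) = 6 + 2*k
W(v, Q) = 6 + Q + 2*v + Q*(Q + v)/(-5 + v) (W(v, Q) = (Q + Q*((Q + v)/(v - 5)))*1 + (6 + 2*v) = (Q + Q*((Q + v)/(-5 + v)))*1 + (6 + 2*v) = (Q + Q*(Q + v)/(-5 + v))*1 + (6 + 2*v) = (Q + Q*(Q + v)/(-5 + v)) + (6 + 2*v) = 6 + Q + 2*v + Q*(Q + v)/(-5 + v))
1/(-400361 + W(-408, -723)) = 1/(-400361 + (-30 + (-723)² - 5*(-723) - 4*(-408) + 2*(-408)² + 2*(-723)*(-408))/(-5 - 408)) = 1/(-400361 + (-30 + 522729 + 3615 + 1632 + 2*166464 + 589968)/(-413)) = 1/(-400361 - (-30 + 522729 + 3615 + 1632 + 332928 + 589968)/413) = 1/(-400361 - 1/413*1450842) = 1/(-400361 - 1450842/413) = 1/(-166799935/413) = -413/166799935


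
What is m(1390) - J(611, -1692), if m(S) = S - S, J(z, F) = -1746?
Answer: 1746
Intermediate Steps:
m(S) = 0
m(1390) - J(611, -1692) = 0 - 1*(-1746) = 0 + 1746 = 1746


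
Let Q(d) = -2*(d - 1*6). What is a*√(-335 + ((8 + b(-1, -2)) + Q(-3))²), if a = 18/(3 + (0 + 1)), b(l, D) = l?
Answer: 9*√290/2 ≈ 76.632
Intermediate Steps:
Q(d) = 12 - 2*d (Q(d) = -2*(d - 6) = -2*(-6 + d) = 12 - 2*d)
a = 9/2 (a = 18/(3 + 1) = 18/4 = 18*(¼) = 9/2 ≈ 4.5000)
a*√(-335 + ((8 + b(-1, -2)) + Q(-3))²) = 9*√(-335 + ((8 - 1) + (12 - 2*(-3)))²)/2 = 9*√(-335 + (7 + (12 + 6))²)/2 = 9*√(-335 + (7 + 18)²)/2 = 9*√(-335 + 25²)/2 = 9*√(-335 + 625)/2 = 9*√290/2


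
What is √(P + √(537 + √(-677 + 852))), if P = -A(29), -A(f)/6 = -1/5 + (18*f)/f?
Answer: √(2670 + 25*√(537 + 5*√7))/5 ≈ 11.413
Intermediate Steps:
A(f) = -534/5 (A(f) = -6*(-1/5 + (18*f)/f) = -6*(-1*⅕ + 18) = -6*(-⅕ + 18) = -6*89/5 = -534/5)
P = 534/5 (P = -1*(-534/5) = 534/5 ≈ 106.80)
√(P + √(537 + √(-677 + 852))) = √(534/5 + √(537 + √(-677 + 852))) = √(534/5 + √(537 + √175)) = √(534/5 + √(537 + 5*√7))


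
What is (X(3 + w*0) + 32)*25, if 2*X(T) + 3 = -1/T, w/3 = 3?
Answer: 2275/3 ≈ 758.33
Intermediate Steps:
w = 9 (w = 3*3 = 9)
X(T) = -3/2 - 1/(2*T) (X(T) = -3/2 + (-1/T)/2 = -3/2 - 1/(2*T))
(X(3 + w*0) + 32)*25 = ((-1 - 3*(3 + 9*0))/(2*(3 + 9*0)) + 32)*25 = ((-1 - 3*(3 + 0))/(2*(3 + 0)) + 32)*25 = ((½)*(-1 - 3*3)/3 + 32)*25 = ((½)*(⅓)*(-1 - 9) + 32)*25 = ((½)*(⅓)*(-10) + 32)*25 = (-5/3 + 32)*25 = (91/3)*25 = 2275/3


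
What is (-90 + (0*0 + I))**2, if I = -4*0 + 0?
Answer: 8100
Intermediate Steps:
I = 0 (I = 0 + 0 = 0)
(-90 + (0*0 + I))**2 = (-90 + (0*0 + 0))**2 = (-90 + (0 + 0))**2 = (-90 + 0)**2 = (-90)**2 = 8100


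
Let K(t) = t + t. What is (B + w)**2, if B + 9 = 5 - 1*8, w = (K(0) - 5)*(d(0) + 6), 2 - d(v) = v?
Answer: 2704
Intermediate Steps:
K(t) = 2*t
d(v) = 2 - v
w = -40 (w = (2*0 - 5)*((2 - 1*0) + 6) = (0 - 5)*((2 + 0) + 6) = -5*(2 + 6) = -5*8 = -40)
B = -12 (B = -9 + (5 - 1*8) = -9 + (5 - 8) = -9 - 3 = -12)
(B + w)**2 = (-12 - 40)**2 = (-52)**2 = 2704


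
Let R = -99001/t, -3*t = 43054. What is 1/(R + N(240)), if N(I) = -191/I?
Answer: 5166480/31528703 ≈ 0.16387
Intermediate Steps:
t = -43054/3 (t = -1/3*43054 = -43054/3 ≈ -14351.)
R = 297003/43054 (R = -99001/(-43054/3) = -99001*(-3/43054) = 297003/43054 ≈ 6.8984)
1/(R + N(240)) = 1/(297003/43054 - 191/240) = 1/(31528703/5166480) = 5166480/31528703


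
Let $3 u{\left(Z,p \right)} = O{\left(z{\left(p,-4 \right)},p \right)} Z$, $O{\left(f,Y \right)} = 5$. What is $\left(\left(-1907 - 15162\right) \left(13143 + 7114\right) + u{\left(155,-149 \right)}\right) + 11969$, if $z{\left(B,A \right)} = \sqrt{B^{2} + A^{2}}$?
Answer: $- \frac{1037263517}{3} \approx -3.4575 \cdot 10^{8}$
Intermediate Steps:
$z{\left(B,A \right)} = \sqrt{A^{2} + B^{2}}$
$u{\left(Z,p \right)} = \frac{5 Z}{3}$
$\left(\left(-1907 - 15162\right) \left(13143 + 7114\right) + u{\left(155,-149 \right)}\right) + 11969 = \left(\left(-1907 - 15162\right) \left(13143 + 7114\right) + \frac{5}{3} \cdot 155\right) + 11969 = \left(\left(-17069\right) 20257 + \frac{775}{3}\right) + 11969 = \left(-345766733 + \frac{775}{3}\right) + 11969 = - \frac{1037299424}{3} + 11969 = - \frac{1037263517}{3}$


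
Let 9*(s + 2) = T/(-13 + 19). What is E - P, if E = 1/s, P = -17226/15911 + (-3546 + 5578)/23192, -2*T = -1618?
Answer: 34664446186/32334318289 ≈ 1.0721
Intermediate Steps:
T = 809 (T = -½*(-1618) = 809)
s = 701/54 (s = -2 + (809/(-13 + 19))/9 = -2 + (809/6)/9 = -2 + ((⅙)*809)/9 = -2 + (⅑)*(809/6) = -2 + 809/54 = 701/54 ≈ 12.981)
P = -45896780/46125989 (P = -17226*1/15911 + 2032*(1/23192) = -17226/15911 + 254/2899 = -45896780/46125989 ≈ -0.99503)
E = 54/701 (E = 1/(701/54) = 54/701 ≈ 0.077033)
E - P = 54/701 - 1*(-45896780/46125989) = 54/701 + 45896780/46125989 = 34664446186/32334318289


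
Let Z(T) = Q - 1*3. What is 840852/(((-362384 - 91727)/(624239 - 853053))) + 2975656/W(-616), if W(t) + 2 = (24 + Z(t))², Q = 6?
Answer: 141225139948672/330138697 ≈ 4.2778e+5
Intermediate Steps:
Z(T) = 3 (Z(T) = 6 - 1*3 = 6 - 3 = 3)
W(t) = 727 (W(t) = -2 + (24 + 3)² = -2 + 27² = -2 + 729 = 727)
840852/(((-362384 - 91727)/(624239 - 853053))) + 2975656/W(-616) = 840852/(((-362384 - 91727)/(624239 - 853053))) + 2975656/727 = 840852/((-454111/(-228814))) + 2975656*(1/727) = 840852/((-454111*(-1/228814))) + 2975656/727 = 840852/(454111/228814) + 2975656/727 = 840852*(228814/454111) + 2975656/727 = 192398709528/454111 + 2975656/727 = 141225139948672/330138697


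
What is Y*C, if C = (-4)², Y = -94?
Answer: -1504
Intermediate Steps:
C = 16
Y*C = -94*16 = -1504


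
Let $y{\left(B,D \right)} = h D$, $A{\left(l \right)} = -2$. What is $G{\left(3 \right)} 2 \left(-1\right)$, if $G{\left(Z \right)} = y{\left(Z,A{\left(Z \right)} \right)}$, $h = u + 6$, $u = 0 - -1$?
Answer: $28$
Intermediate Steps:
$u = 1$ ($u = 0 + 1 = 1$)
$h = 7$ ($h = 1 + 6 = 7$)
$y{\left(B,D \right)} = 7 D$
$G{\left(Z \right)} = -14$ ($G{\left(Z \right)} = 7 \left(-2\right) = -14$)
$G{\left(3 \right)} 2 \left(-1\right) = \left(-14\right) 2 \left(-1\right) = \left(-28\right) \left(-1\right) = 28$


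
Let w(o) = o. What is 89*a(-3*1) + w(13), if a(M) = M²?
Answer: 814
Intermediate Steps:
89*a(-3*1) + w(13) = 89*(-3*1)² + 13 = 89*(-3)² + 13 = 89*9 + 13 = 801 + 13 = 814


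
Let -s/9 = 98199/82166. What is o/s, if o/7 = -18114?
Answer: 3472828156/294597 ≈ 11788.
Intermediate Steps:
o = -126798 (o = 7*(-18114) = -126798)
s = -883791/82166 ≈ -10.756
o/s = -126798/(-883791/82166) = -126798*(-82166/883791) = 3472828156/294597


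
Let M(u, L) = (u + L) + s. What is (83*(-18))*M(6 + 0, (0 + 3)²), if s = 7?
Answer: -32868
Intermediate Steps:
M(u, L) = 7 + L + u (M(u, L) = (u + L) + 7 = (L + u) + 7 = 7 + L + u)
(83*(-18))*M(6 + 0, (0 + 3)²) = (83*(-18))*(7 + (0 + 3)² + (6 + 0)) = -1494*(7 + 3² + 6) = -1494*(7 + 9 + 6) = -1494*22 = -32868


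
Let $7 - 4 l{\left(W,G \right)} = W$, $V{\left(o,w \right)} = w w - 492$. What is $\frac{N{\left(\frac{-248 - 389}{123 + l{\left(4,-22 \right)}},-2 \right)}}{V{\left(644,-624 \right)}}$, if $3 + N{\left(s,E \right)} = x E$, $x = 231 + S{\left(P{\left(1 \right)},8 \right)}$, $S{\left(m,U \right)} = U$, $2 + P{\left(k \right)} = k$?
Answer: $- \frac{481}{388884} \approx -0.0012369$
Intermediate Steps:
$P{\left(k \right)} = -2 + k$
$V{\left(o,w \right)} = -492 + w^{2}$ ($V{\left(o,w \right)} = w^{2} - 492 = -492 + w^{2}$)
$l{\left(W,G \right)} = \frac{7}{4} - \frac{W}{4}$
$x = 239$ ($x = 231 + 8 = 239$)
$N{\left(s,E \right)} = -3 + 239 E$
$\frac{N{\left(\frac{-248 - 389}{123 + l{\left(4,-22 \right)}},-2 \right)}}{V{\left(644,-624 \right)}} = \frac{-3 + 239 \left(-2\right)}{-492 + \left(-624\right)^{2}} = \frac{-3 - 478}{-492 + 389376} = - \frac{481}{388884}$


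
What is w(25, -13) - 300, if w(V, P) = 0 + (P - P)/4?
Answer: -300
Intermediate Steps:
w(V, P) = 0 (w(V, P) = 0 + (¼)*0 = 0 + 0 = 0)
w(25, -13) - 300 = 0 - 300 = -300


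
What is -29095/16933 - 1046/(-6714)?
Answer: -88815956/56844081 ≈ -1.5624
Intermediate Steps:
-29095/16933 - 1046/(-6714) = -29095*1/16933 - 1046*(-1/6714) = -29095/16933 + 523/3357 = -88815956/56844081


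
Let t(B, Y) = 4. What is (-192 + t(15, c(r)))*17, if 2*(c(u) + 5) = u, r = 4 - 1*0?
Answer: -3196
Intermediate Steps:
r = 4 (r = 4 + 0 = 4)
c(u) = -5 + u/2
(-192 + t(15, c(r)))*17 = (-192 + 4)*17 = -188*17 = -3196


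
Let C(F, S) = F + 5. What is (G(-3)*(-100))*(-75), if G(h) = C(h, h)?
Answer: 15000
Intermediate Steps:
C(F, S) = 5 + F
G(h) = 5 + h
(G(-3)*(-100))*(-75) = ((5 - 3)*(-100))*(-75) = (2*(-100))*(-75) = -200*(-75) = 15000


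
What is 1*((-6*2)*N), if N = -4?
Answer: 48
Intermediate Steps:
1*((-6*2)*N) = 1*(-6*2*(-4)) = 1*(-12*(-4)) = 1*48 = 48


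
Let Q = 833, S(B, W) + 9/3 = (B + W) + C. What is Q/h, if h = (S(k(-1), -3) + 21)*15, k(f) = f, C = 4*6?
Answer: 833/570 ≈ 1.4614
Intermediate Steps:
C = 24
S(B, W) = 21 + B + W (S(B, W) = -3 + ((B + W) + 24) = -3 + (24 + B + W) = 21 + B + W)
h = 570 (h = ((21 - 1 - 3) + 21)*15 = (17 + 21)*15 = 38*15 = 570)
Q/h = 833/570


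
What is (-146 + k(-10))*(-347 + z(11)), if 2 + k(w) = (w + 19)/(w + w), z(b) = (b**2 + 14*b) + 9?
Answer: 187047/20 ≈ 9352.3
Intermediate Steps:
z(b) = 9 + b**2 + 14*b
k(w) = -2 + (19 + w)/(2*w) (k(w) = -2 + (w + 19)/(w + w) = -2 + (19 + w)/((2*w)) = -2 + (19 + w)*(1/(2*w)) = -2 + (19 + w)/(2*w))
(-146 + k(-10))*(-347 + z(11)) = (-146 + (1/2)*(19 - 3*(-10))/(-10))*(-347 + (9 + 11**2 + 14*11)) = (-146 + (1/2)*(-1/10)*(19 + 30))*(-347 + (9 + 121 + 154)) = (-146 + (1/2)*(-1/10)*49)*(-347 + 284) = (-146 - 49/20)*(-63) = -2969/20*(-63) = 187047/20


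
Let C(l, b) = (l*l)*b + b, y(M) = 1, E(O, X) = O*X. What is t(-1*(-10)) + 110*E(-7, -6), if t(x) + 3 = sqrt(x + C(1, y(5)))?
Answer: 4617 + 2*sqrt(3) ≈ 4620.5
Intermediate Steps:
C(l, b) = b + b*l**2 (C(l, b) = l**2*b + b = b*l**2 + b = b + b*l**2)
t(x) = -3 + sqrt(2 + x) (t(x) = -3 + sqrt(x + 1*(1 + 1**2)) = -3 + sqrt(x + 1*(1 + 1)) = -3 + sqrt(x + 1*2) = -3 + sqrt(x + 2) = -3 + sqrt(2 + x))
t(-1*(-10)) + 110*E(-7, -6) = (-3 + sqrt(2 - 1*(-10))) + 110*(-7*(-6)) = (-3 + sqrt(2 + 10)) + 110*42 = (-3 + sqrt(12)) + 4620 = (-3 + 2*sqrt(3)) + 4620 = 4617 + 2*sqrt(3)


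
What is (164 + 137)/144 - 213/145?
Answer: 12973/20880 ≈ 0.62131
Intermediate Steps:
(164 + 137)/144 - 213/145 = 301*(1/144) - 213*1/145 = 301/144 - 213/145 = 12973/20880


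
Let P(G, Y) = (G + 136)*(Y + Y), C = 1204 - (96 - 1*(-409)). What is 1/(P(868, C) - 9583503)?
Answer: -1/8179911 ≈ -1.2225e-7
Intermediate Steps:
C = 699 (C = 1204 - (96 + 409) = 1204 - 1*505 = 1204 - 505 = 699)
P(G, Y) = 2*Y*(136 + G) (P(G, Y) = (136 + G)*(2*Y) = 2*Y*(136 + G))
1/(P(868, C) - 9583503) = 1/(2*699*(136 + 868) - 9583503) = 1/(2*699*1004 - 9583503) = 1/(1403592 - 9583503) = 1/(-8179911) = -1/8179911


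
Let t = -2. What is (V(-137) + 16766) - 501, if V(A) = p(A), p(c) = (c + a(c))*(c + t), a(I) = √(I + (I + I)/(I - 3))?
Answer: 35308 - 139*I*√661710/70 ≈ 35308.0 - 1615.3*I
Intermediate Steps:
a(I) = √(I + 2*I/(-3 + I)) (a(I) = √(I + (2*I)/(-3 + I)) = √(I + 2*I/(-3 + I)))
p(c) = (-2 + c)*(c + √(c*(-1 + c)/(-3 + c))) (p(c) = (c + √(c*(-1 + c)/(-3 + c)))*(c - 2) = (c + √(c*(-1 + c)/(-3 + c)))*(-2 + c) = (-2 + c)*(c + √(c*(-1 + c)/(-3 + c))))
V(A) = A² - 2*A - 2*√(A*(-1 + A)/(-3 + A)) + A*√(A*(-1 + A)/(-3 + A))
(V(-137) + 16766) - 501 = (((-137)² - 2*(-137) - 2*I*√18906*√(-1/(-3 - 137)) - 137*I*√18906*√(-1/(-3 - 137))) + 16766) - 501 = ((18769 + 274 - 2*I*√18906*√(-1/(-140)) - 137*I*√18906*√(-1/(-140))) + 16766) - 501 = ((18769 + 274 - 2*I*√661710/70 - 137*I*√661710/70) + 16766) - 501 = ((18769 + 274 - I*√661710/35 - 137*I*√661710/70) + 16766) - 501 = ((19043 - 139*I*√661710/70) + 16766) - 501 = (35809 - 139*I*√661710/70) - 501 = 35308 - 139*I*√661710/70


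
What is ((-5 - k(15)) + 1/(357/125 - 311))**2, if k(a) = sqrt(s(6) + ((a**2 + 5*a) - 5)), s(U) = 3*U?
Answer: 501517240637/1483636324 + 192715*sqrt(313)/19259 ≈ 515.07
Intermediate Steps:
k(a) = sqrt(13 + a**2 + 5*a) (k(a) = sqrt(3*6 + ((a**2 + 5*a) - 5)) = sqrt(18 + (-5 + a**2 + 5*a)) = sqrt(13 + a**2 + 5*a))
((-5 - k(15)) + 1/(357/125 - 311))**2 = ((-5 - sqrt(13 + 15**2 + 5*15)) + 1/(357/125 - 311))**2 = ((-5 - sqrt(13 + 225 + 75)) + 1/(357*(1/125) - 311))**2 = ((-5 - sqrt(313)) + 1/(357/125 - 311))**2 = ((-5 - sqrt(313)) + 1/(-38518/125))**2 = ((-5 - sqrt(313)) - 125/38518)**2 = (-192715/38518 - sqrt(313))**2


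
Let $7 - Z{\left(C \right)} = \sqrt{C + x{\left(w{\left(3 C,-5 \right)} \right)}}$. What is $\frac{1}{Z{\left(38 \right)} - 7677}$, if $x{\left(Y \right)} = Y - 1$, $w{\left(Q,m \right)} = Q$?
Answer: $- \frac{7670}{58828749} + \frac{\sqrt{151}}{58828749} \approx -0.00013017$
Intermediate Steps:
$x{\left(Y \right)} = -1 + Y$ ($x{\left(Y \right)} = Y - 1 = -1 + Y$)
$Z{\left(C \right)} = 7 - \sqrt{-1 + 4 C}$ ($Z{\left(C \right)} = 7 - \sqrt{C + \left(-1 + 3 C\right)} = 7 - \sqrt{-1 + 4 C}$)
$\frac{1}{Z{\left(38 \right)} - 7677} = \frac{1}{\left(7 - \sqrt{-1 + 4 \cdot 38}\right) - 7677} = \frac{1}{\left(7 - \sqrt{-1 + 152}\right) - 7677} = \frac{1}{\left(7 - \sqrt{151}\right) - 7677} = \frac{1}{-7670 - \sqrt{151}}$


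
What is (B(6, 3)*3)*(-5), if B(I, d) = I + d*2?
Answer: -180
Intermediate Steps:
B(I, d) = I + 2*d
(B(6, 3)*3)*(-5) = ((6 + 2*3)*3)*(-5) = ((6 + 6)*3)*(-5) = (12*3)*(-5) = 36*(-5) = -180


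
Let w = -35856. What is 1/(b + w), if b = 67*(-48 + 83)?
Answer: -1/33511 ≈ -2.9841e-5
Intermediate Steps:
b = 2345 (b = 67*35 = 2345)
1/(b + w) = 1/(2345 - 35856) = 1/(-33511) = -1/33511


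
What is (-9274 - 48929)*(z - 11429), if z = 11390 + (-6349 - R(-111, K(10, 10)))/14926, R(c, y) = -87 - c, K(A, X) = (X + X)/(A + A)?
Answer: 34251708861/14926 ≈ 2.2948e+6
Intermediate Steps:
K(A, X) = X/A (K(A, X) = (2*X)/((2*A)) = (2*X)*(1/(2*A)) = X/A)
z = 170000767/14926 (z = 11390 + (-6349 - (-87 - 1*(-111)))/14926 = 11390 + (-6349 - (-87 + 111))*(1/14926) = 11390 + (-6349 - 1*24)*(1/14926) = 11390 + (-6349 - 24)*(1/14926) = 11390 - 6373*1/14926 = 11390 - 6373/14926 = 170000767/14926 ≈ 11390.)
(-9274 - 48929)*(z - 11429) = (-9274 - 48929)*(170000767/14926 - 11429) = -58203*(-588487/14926) = 34251708861/14926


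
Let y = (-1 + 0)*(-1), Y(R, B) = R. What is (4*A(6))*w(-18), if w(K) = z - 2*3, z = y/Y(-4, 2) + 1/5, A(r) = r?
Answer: -726/5 ≈ -145.20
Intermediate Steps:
y = 1 (y = -1*(-1) = 1)
z = -1/20 (z = 1/(-4) + 1/5 = 1*(-1/4) + 1*(1/5) = -1/4 + 1/5 = -1/20 ≈ -0.050000)
w(K) = -121/20 (w(K) = -1/20 - 2*3 = -1/20 - 6 = -121/20)
(4*A(6))*w(-18) = (4*6)*(-121/20) = 24*(-121/20) = -726/5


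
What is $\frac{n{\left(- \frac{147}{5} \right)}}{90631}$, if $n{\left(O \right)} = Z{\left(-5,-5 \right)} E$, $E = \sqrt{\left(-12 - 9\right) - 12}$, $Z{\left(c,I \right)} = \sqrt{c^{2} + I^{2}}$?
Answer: $\frac{5 i \sqrt{66}}{90631} \approx 0.00044819 i$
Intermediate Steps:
$Z{\left(c,I \right)} = \sqrt{I^{2} + c^{2}}$
$E = i \sqrt{33}$ ($E = \sqrt{\left(-12 - 9\right) - 12} = \sqrt{-21 - 12} = \sqrt{-33} = i \sqrt{33} \approx 5.7446 i$)
$n{\left(O \right)} = 5 i \sqrt{66}$ ($n{\left(O \right)} = \sqrt{\left(-5\right)^{2} + \left(-5\right)^{2}} i \sqrt{33} = \sqrt{25 + 25} i \sqrt{33} = \sqrt{50} i \sqrt{33} = 5 \sqrt{2} i \sqrt{33} = 5 i \sqrt{66}$)
$\frac{n{\left(- \frac{147}{5} \right)}}{90631} = \frac{5 i \sqrt{66}}{90631}$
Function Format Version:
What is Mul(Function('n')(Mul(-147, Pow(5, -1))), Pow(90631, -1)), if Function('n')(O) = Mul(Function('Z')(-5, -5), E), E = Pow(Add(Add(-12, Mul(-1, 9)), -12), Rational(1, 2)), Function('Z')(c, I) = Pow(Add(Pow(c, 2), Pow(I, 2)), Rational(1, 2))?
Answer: Mul(Rational(5, 90631), I, Pow(66, Rational(1, 2))) ≈ Mul(0.00044819, I)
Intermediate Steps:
Function('Z')(c, I) = Pow(Add(Pow(I, 2), Pow(c, 2)), Rational(1, 2))
E = Mul(I, Pow(33, Rational(1, 2))) (E = Pow(Add(Add(-12, -9), -12), Rational(1, 2)) = Pow(Add(-21, -12), Rational(1, 2)) = Pow(-33, Rational(1, 2)) = Mul(I, Pow(33, Rational(1, 2))) ≈ Mul(5.7446, I))
Function('n')(O) = Mul(5, I, Pow(66, Rational(1, 2))) (Function('n')(O) = Mul(Pow(Add(Pow(-5, 2), Pow(-5, 2)), Rational(1, 2)), Mul(I, Pow(33, Rational(1, 2)))) = Mul(Pow(Add(25, 25), Rational(1, 2)), Mul(I, Pow(33, Rational(1, 2)))) = Mul(Pow(50, Rational(1, 2)), Mul(I, Pow(33, Rational(1, 2)))) = Mul(Mul(5, Pow(2, Rational(1, 2))), Mul(I, Pow(33, Rational(1, 2)))) = Mul(5, I, Pow(66, Rational(1, 2))))
Mul(Function('n')(Mul(-147, Pow(5, -1))), Pow(90631, -1)) = Mul(Mul(5, I, Pow(66, Rational(1, 2))), Pow(90631, -1)) = Mul(Mul(5, I, Pow(66, Rational(1, 2))), Rational(1, 90631)) = Mul(Rational(5, 90631), I, Pow(66, Rational(1, 2)))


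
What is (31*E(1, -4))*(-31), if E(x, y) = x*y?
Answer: 3844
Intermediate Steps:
(31*E(1, -4))*(-31) = (31*(1*(-4)))*(-31) = (31*(-4))*(-31) = -124*(-31) = 3844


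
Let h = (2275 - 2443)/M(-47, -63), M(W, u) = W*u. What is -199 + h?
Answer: -28067/141 ≈ -199.06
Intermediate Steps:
h = -8/141 (h = (2275 - 2443)/((-47*(-63))) = -168/2961 = -168*1/2961 = -8/141 ≈ -0.056738)
-199 + h = -199 - 8/141 = -28067/141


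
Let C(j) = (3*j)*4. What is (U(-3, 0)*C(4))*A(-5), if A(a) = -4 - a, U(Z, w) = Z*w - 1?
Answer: -48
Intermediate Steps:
C(j) = 12*j
U(Z, w) = -1 + Z*w
(U(-3, 0)*C(4))*A(-5) = ((-1 - 3*0)*(12*4))*(-4 - 1*(-5)) = ((-1 + 0)*48)*(-4 + 5) = -1*48*1 = -48*1 = -48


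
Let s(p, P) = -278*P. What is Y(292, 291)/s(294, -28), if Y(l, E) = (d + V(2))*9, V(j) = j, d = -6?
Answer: -9/1946 ≈ -0.0046249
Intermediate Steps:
Y(l, E) = -36 (Y(l, E) = (-6 + 2)*9 = -4*9 = -36)
Y(292, 291)/s(294, -28) = -36/((-278*(-28))) = -36/7784 = -36*1/7784 = -9/1946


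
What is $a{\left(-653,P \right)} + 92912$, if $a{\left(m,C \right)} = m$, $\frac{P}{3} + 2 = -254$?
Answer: $92259$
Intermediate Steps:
$P = -768$ ($P = -6 + 3 \left(-254\right) = -6 - 762 = -768$)
$a{\left(-653,P \right)} + 92912 = -653 + 92912 = 92259$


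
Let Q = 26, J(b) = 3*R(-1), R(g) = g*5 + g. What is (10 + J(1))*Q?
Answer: -208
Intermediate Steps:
R(g) = 6*g (R(g) = 5*g + g = 6*g)
J(b) = -18 (J(b) = 3*(6*(-1)) = 3*(-6) = -18)
(10 + J(1))*Q = (10 - 18)*26 = -8*26 = -208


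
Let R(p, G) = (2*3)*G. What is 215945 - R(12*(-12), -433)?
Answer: 218543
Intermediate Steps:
R(p, G) = 6*G
215945 - R(12*(-12), -433) = 215945 - 6*(-433) = 215945 - 1*(-2598) = 215945 + 2598 = 218543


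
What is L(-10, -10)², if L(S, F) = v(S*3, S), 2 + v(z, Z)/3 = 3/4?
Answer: 225/16 ≈ 14.063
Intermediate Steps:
v(z, Z) = -15/4 (v(z, Z) = -6 + 3*(3/4) = -6 + 3*(3*(¼)) = -6 + 3*(¾) = -6 + 9/4 = -15/4)
L(S, F) = -15/4
L(-10, -10)² = (-15/4)² = 225/16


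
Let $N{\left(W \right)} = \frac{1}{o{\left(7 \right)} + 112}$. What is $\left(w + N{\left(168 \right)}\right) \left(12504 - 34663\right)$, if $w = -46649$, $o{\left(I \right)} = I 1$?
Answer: $\frac{123009705570}{119} \approx 1.0337 \cdot 10^{9}$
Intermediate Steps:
$o{\left(I \right)} = I$
$N{\left(W \right)} = \frac{1}{119}$ ($N{\left(W \right)} = \frac{1}{7 + 112} = \frac{1}{119}$)
$\left(w + N{\left(168 \right)}\right) \left(12504 - 34663\right) = \left(-46649 + \frac{1}{119}\right) \left(12504 - 34663\right) = \left(- \frac{5551230}{119}\right) \left(-22159\right) = \frac{123009705570}{119}$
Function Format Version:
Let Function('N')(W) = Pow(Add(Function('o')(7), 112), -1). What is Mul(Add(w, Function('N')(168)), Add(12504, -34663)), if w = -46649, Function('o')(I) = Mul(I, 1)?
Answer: Rational(123009705570, 119) ≈ 1.0337e+9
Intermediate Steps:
Function('o')(I) = I
Function('N')(W) = Rational(1, 119) (Function('N')(W) = Pow(Add(7, 112), -1) = Pow(119, -1) = Rational(1, 119))
Mul(Add(w, Function('N')(168)), Add(12504, -34663)) = Mul(Add(-46649, Rational(1, 119)), Add(12504, -34663)) = Mul(Rational(-5551230, 119), -22159) = Rational(123009705570, 119)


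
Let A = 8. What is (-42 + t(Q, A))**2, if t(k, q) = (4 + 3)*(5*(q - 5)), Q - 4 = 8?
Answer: 3969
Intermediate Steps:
Q = 12 (Q = 4 + 8 = 12)
t(k, q) = -175 + 35*q (t(k, q) = 7*(5*(-5 + q)) = 7*(-25 + 5*q) = -175 + 35*q)
(-42 + t(Q, A))**2 = (-42 + (-175 + 35*8))**2 = (-42 + (-175 + 280))**2 = (-42 + 105)**2 = 63**2 = 3969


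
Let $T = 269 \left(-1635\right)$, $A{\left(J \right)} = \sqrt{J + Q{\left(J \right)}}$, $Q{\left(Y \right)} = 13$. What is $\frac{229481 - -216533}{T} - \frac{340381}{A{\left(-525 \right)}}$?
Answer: $- \frac{446014}{439815} + \frac{340381 i \sqrt{2}}{32} \approx -1.0141 + 15043.0 i$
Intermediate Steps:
$A{\left(J \right)} = \sqrt{13 + J}$ ($A{\left(J \right)} = \sqrt{J + 13} = \sqrt{13 + J}$)
$T = -439815$
$\frac{229481 - -216533}{T} - \frac{340381}{A{\left(-525 \right)}} = \frac{229481 - -216533}{-439815} - \frac{340381}{\sqrt{13 - 525}} = \left(229481 + 216533\right) \left(- \frac{1}{439815}\right) - \frac{340381}{\sqrt{-512}} = 446014 \left(- \frac{1}{439815}\right) - \frac{340381}{16 i \sqrt{2}} = - \frac{446014}{439815} - 340381 \left(- \frac{i \sqrt{2}}{32}\right) = - \frac{446014}{439815} + \frac{340381 i \sqrt{2}}{32}$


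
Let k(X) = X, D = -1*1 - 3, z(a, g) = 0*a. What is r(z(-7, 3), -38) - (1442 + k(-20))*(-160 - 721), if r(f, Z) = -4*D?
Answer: 1252798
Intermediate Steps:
z(a, g) = 0
D = -4 (D = -1 - 3 = -4)
r(f, Z) = 16 (r(f, Z) = -4*(-4) = 16)
r(z(-7, 3), -38) - (1442 + k(-20))*(-160 - 721) = 16 - (1442 - 20)*(-160 - 721) = 16 - 1422*(-881) = 16 - 1*(-1252782) = 16 + 1252782 = 1252798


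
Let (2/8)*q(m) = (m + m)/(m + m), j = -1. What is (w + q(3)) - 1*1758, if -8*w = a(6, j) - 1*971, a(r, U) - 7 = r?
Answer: -6537/4 ≈ -1634.3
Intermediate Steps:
a(r, U) = 7 + r
q(m) = 4 (q(m) = 4*((m + m)/(m + m)) = 4*((2*m)/((2*m))) = 4*((2*m)*(1/(2*m))) = 4*1 = 4)
w = 479/4 (w = -((7 + 6) - 1*971)/8 = -(13 - 971)/8 = -⅛*(-958) = 479/4 ≈ 119.75)
(w + q(3)) - 1*1758 = (479/4 + 4) - 1*1758 = 495/4 - 1758 = -6537/4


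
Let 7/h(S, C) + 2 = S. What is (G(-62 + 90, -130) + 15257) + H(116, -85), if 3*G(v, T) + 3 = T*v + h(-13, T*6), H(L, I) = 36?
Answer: 633533/45 ≈ 14079.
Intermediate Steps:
h(S, C) = 7/(-2 + S)
G(v, T) = -52/45 + T*v/3 (G(v, T) = -1 + (T*v + 7/(-2 - 13))/3 = -1 + (T*v + 7/(-15))/3 = -1 + (T*v + 7*(-1/15))/3 = -1 + (T*v - 7/15)/3 = -1 + (-7/15 + T*v)/3 = -1 + (-7/45 + T*v/3) = -52/45 + T*v/3)
(G(-62 + 90, -130) + 15257) + H(116, -85) = ((-52/45 + (1/3)*(-130)*(-62 + 90)) + 15257) + 36 = ((-52/45 + (1/3)*(-130)*28) + 15257) + 36 = ((-52/45 - 3640/3) + 15257) + 36 = (-54652/45 + 15257) + 36 = 631913/45 + 36 = 633533/45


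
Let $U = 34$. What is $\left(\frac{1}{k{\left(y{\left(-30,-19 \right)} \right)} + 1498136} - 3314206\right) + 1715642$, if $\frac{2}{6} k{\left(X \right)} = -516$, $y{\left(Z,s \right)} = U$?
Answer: $- \frac{2392391699631}{1496588} \approx -1.5986 \cdot 10^{6}$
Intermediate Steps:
$y{\left(Z,s \right)} = 34$
$k{\left(X \right)} = -1548$ ($k{\left(X \right)} = 3 \left(-516\right) = -1548$)
$\left(\frac{1}{k{\left(y{\left(-30,-19 \right)} \right)} + 1498136} - 3314206\right) + 1715642 = \left(\frac{1}{-1548 + 1498136} - 3314206\right) + 1715642 = \left(\frac{1}{1496588} - 3314206\right) + 1715642 = - \frac{4960000929127}{1496588} + 1715642 = - \frac{2392391699631}{1496588}$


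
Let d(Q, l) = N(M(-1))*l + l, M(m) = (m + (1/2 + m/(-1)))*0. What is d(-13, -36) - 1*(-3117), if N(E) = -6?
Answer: 3297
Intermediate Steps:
M(m) = 0 (M(m) = (m + (1*(½) + m*(-1)))*0 = (m + (½ - m))*0 = (½)*0 = 0)
d(Q, l) = -5*l (d(Q, l) = -6*l + l = -5*l)
d(-13, -36) - 1*(-3117) = -5*(-36) - 1*(-3117) = 180 + 3117 = 3297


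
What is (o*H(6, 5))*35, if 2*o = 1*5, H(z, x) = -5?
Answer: -875/2 ≈ -437.50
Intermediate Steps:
o = 5/2 (o = (1*5)/2 = (1/2)*5 = 5/2 ≈ 2.5000)
(o*H(6, 5))*35 = ((5/2)*(-5))*35 = -25/2*35 = -875/2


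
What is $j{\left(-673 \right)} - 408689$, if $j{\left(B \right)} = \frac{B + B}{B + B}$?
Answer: $-408688$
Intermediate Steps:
$j{\left(B \right)} = 1$ ($j{\left(B \right)} = \frac{2 B}{2 B} = 2 B \frac{1}{2 B} = 1$)
$j{\left(-673 \right)} - 408689 = 1 - 408689 = -408688$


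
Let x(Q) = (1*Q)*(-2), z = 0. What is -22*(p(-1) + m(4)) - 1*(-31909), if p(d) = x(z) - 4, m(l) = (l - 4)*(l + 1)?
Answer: 31997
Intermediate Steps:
x(Q) = -2*Q (x(Q) = Q*(-2) = -2*Q)
m(l) = (1 + l)*(-4 + l) (m(l) = (-4 + l)*(1 + l) = (1 + l)*(-4 + l))
p(d) = -4 (p(d) = -2*0 - 4 = 0 - 4 = -4)
-22*(p(-1) + m(4)) - 1*(-31909) = -22*(-4 + (-4 + 4² - 3*4)) - 1*(-31909) = -22*(-4 + (-4 + 16 - 12)) + 31909 = -22*(-4 + 0) + 31909 = -22*(-4) + 31909 = 88 + 31909 = 31997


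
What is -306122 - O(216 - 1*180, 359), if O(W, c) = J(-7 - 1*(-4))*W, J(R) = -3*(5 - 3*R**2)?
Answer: -308498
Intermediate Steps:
J(R) = -15 + 9*R**2
O(W, c) = 66*W (O(W, c) = (-15 + 9*(-7 - 1*(-4))**2)*W = (-15 + 9*(-7 + 4)**2)*W = (-15 + 9*(-3)**2)*W = (-15 + 9*9)*W = (-15 + 81)*W = 66*W)
-306122 - O(216 - 1*180, 359) = -306122 - 66*(216 - 1*180) = -306122 - 66*(216 - 180) = -306122 - 66*36 = -306122 - 1*2376 = -306122 - 2376 = -308498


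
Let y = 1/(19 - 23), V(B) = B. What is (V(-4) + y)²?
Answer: 289/16 ≈ 18.063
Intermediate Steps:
y = -¼ (y = 1/(-4) = -¼ ≈ -0.25000)
(V(-4) + y)² = (-4 - ¼)² = (-17/4)² = 289/16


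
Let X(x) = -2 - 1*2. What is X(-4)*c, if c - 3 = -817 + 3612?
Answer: -11192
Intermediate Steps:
X(x) = -4 (X(x) = -2 - 2 = -4)
c = 2798 (c = 3 + (-817 + 3612) = 3 + 2795 = 2798)
X(-4)*c = -4*2798 = -11192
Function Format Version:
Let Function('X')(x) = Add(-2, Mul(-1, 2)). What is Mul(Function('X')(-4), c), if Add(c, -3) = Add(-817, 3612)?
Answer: -11192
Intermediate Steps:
Function('X')(x) = -4 (Function('X')(x) = Add(-2, -2) = -4)
c = 2798 (c = Add(3, Add(-817, 3612)) = Add(3, 2795) = 2798)
Mul(Function('X')(-4), c) = Mul(-4, 2798) = -11192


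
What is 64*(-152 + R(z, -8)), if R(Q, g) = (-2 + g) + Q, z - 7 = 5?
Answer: -9600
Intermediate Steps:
z = 12 (z = 7 + 5 = 12)
R(Q, g) = -2 + Q + g
64*(-152 + R(z, -8)) = 64*(-152 + (-2 + 12 - 8)) = 64*(-152 + 2) = 64*(-150) = -9600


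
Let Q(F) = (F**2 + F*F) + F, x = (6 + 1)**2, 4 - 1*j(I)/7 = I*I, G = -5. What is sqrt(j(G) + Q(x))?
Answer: 28*sqrt(6) ≈ 68.586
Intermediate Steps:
j(I) = 28 - 7*I**2 (j(I) = 28 - 7*I*I = 28 - 7*I**2)
x = 49 (x = 7**2 = 49)
Q(F) = F + 2*F**2 (Q(F) = (F**2 + F**2) + F = 2*F**2 + F = F + 2*F**2)
sqrt(j(G) + Q(x)) = sqrt((28 - 7*(-5)**2) + 49*(1 + 2*49)) = sqrt((28 - 7*25) + 49*(1 + 98)) = sqrt((28 - 175) + 49*99) = sqrt(-147 + 4851) = sqrt(4704) = 28*sqrt(6)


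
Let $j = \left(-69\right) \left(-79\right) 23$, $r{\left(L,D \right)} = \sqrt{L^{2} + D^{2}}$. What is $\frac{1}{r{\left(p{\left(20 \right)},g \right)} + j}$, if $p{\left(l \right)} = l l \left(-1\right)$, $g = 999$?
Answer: $\frac{125373}{15717231128} - \frac{\sqrt{1158001}}{15717231128} \approx 7.9083 \cdot 10^{-6}$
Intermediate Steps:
$p{\left(l \right)} = - l^{2}$ ($p{\left(l \right)} = l^{2} \left(-1\right) = - l^{2}$)
$r{\left(L,D \right)} = \sqrt{D^{2} + L^{2}}$
$j = 125373$ ($j = 5451 \cdot 23 = 125373$)
$\frac{1}{r{\left(p{\left(20 \right)},g \right)} + j} = \frac{1}{\sqrt{999^{2} + \left(- 20^{2}\right)^{2}} + 125373} = \frac{1}{\sqrt{998001 + \left(\left(-1\right) 400\right)^{2}} + 125373} = \frac{1}{\sqrt{998001 + \left(-400\right)^{2}} + 125373} = \frac{1}{\sqrt{998001 + 160000} + 125373} = \frac{1}{\sqrt{1158001} + 125373} = \frac{1}{125373 + \sqrt{1158001}}$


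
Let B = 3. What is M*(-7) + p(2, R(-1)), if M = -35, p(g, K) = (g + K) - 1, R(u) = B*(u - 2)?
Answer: 237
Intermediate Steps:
R(u) = -6 + 3*u (R(u) = 3*(u - 2) = 3*(-2 + u) = -6 + 3*u)
p(g, K) = -1 + K + g (p(g, K) = (K + g) - 1 = -1 + K + g)
M*(-7) + p(2, R(-1)) = -35*(-7) + (-1 + (-6 + 3*(-1)) + 2) = 245 + (-1 + (-6 - 3) + 2) = 245 + (-1 - 9 + 2) = 245 - 8 = 237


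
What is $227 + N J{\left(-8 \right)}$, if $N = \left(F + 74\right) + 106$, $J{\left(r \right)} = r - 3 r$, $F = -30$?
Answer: $2627$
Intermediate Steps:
$J{\left(r \right)} = - 2 r$
$N = 150$ ($N = \left(-30 + 74\right) + 106 = 44 + 106 = 150$)
$227 + N J{\left(-8 \right)} = 227 + 150 \left(\left(-2\right) \left(-8\right)\right) = 227 + 150 \cdot 16 = 227 + 2400 = 2627$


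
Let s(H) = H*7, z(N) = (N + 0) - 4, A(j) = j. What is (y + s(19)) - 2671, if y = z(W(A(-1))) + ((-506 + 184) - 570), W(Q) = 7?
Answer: -3427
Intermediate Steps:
z(N) = -4 + N (z(N) = N - 4 = -4 + N)
s(H) = 7*H
y = -889 (y = (-4 + 7) + ((-506 + 184) - 570) = 3 + (-322 - 570) = 3 - 892 = -889)
(y + s(19)) - 2671 = (-889 + 7*19) - 2671 = (-889 + 133) - 2671 = -756 - 2671 = -3427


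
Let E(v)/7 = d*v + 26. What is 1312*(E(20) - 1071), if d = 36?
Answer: 5446112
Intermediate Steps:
E(v) = 182 + 252*v (E(v) = 7*(36*v + 26) = 7*(26 + 36*v) = 182 + 252*v)
1312*(E(20) - 1071) = 1312*((182 + 252*20) - 1071) = 1312*((182 + 5040) - 1071) = 1312*(5222 - 1071) = 1312*4151 = 5446112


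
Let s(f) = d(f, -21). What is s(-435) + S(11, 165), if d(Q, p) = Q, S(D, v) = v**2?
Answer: 26790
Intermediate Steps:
s(f) = f
s(-435) + S(11, 165) = -435 + 165**2 = -435 + 27225 = 26790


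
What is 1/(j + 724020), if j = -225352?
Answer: 1/498668 ≈ 2.0053e-6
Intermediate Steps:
1/(j + 724020) = 1/(-225352 + 724020) = 1/498668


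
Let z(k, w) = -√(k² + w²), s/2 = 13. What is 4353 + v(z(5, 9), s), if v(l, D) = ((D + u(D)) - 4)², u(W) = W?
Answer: 6657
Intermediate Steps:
s = 26 (s = 2*13 = 26)
v(l, D) = (-4 + 2*D)² (v(l, D) = ((D + D) - 4)² = (2*D - 4)² = (-4 + 2*D)²)
4353 + v(z(5, 9), s) = 4353 + 4*(-2 + 26)² = 4353 + 4*24² = 4353 + 4*576 = 4353 + 2304 = 6657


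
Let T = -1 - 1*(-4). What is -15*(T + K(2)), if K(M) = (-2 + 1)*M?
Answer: -15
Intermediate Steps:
T = 3 (T = -1 + 4 = 3)
K(M) = -M
-15*(T + K(2)) = -15*(3 - 1*2) = -15*(3 - 2) = -15*1 = -15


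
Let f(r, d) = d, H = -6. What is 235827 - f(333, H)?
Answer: 235833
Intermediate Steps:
235827 - f(333, H) = 235827 - 1*(-6) = 235827 + 6 = 235833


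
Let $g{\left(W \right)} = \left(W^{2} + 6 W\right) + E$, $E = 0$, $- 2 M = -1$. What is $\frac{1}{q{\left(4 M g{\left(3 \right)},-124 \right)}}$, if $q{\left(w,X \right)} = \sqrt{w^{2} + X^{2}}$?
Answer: $\frac{\sqrt{4573}}{9146} \approx 0.0073938$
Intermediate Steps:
$M = \frac{1}{2}$ ($M = \left(- \frac{1}{2}\right) \left(-1\right) = \frac{1}{2} \approx 0.5$)
$g{\left(W \right)} = W^{2} + 6 W$ ($g{\left(W \right)} = \left(W^{2} + 6 W\right) + 0 = W^{2} + 6 W$)
$q{\left(w,X \right)} = \sqrt{X^{2} + w^{2}}$
$\frac{1}{q{\left(4 M g{\left(3 \right)},-124 \right)}} = \frac{1}{\sqrt{\left(-124\right)^{2} + \left(4 \cdot \frac{1}{2} \cdot 3 \left(6 + 3\right)\right)^{2}}} = \frac{1}{\sqrt{15376 + \left(2 \cdot 3 \cdot 9\right)^{2}}} = \frac{1}{\sqrt{15376 + \left(2 \cdot 27\right)^{2}}} = \frac{1}{\sqrt{15376 + 54^{2}}} = \frac{1}{\sqrt{15376 + 2916}} = \frac{1}{\sqrt{18292}} = \frac{1}{2 \sqrt{4573}} = \frac{\sqrt{4573}}{9146}$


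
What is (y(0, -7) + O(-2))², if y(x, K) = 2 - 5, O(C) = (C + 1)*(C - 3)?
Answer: 4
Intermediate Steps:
O(C) = (1 + C)*(-3 + C)
y(x, K) = -3
(y(0, -7) + O(-2))² = (-3 + (-3 + (-2)² - 2*(-2)))² = (-3 + (-3 + 4 + 4))² = (-3 + 5)² = 2² = 4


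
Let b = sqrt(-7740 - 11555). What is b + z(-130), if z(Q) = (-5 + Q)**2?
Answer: 18225 + I*sqrt(19295) ≈ 18225.0 + 138.91*I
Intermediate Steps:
b = I*sqrt(19295) (b = sqrt(-19295) = I*sqrt(19295) ≈ 138.91*I)
b + z(-130) = I*sqrt(19295) + (-5 - 130)**2 = I*sqrt(19295) + (-135)**2 = I*sqrt(19295) + 18225 = 18225 + I*sqrt(19295)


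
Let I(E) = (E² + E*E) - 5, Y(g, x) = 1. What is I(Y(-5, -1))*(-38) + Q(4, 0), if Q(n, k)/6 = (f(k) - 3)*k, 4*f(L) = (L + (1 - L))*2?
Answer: 114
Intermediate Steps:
f(L) = ½ (f(L) = ((L + (1 - L))*2)/4 = (1*2)/4 = (¼)*2 = ½)
I(E) = -5 + 2*E² (I(E) = (E² + E²) - 5 = 2*E² - 5 = -5 + 2*E²)
Q(n, k) = -15*k (Q(n, k) = 6*((½ - 3)*k) = 6*(-5*k/2) = -15*k)
I(Y(-5, -1))*(-38) + Q(4, 0) = (-5 + 2*1²)*(-38) - 15*0 = (-5 + 2*1)*(-38) + 0 = (-5 + 2)*(-38) + 0 = -3*(-38) + 0 = 114 + 0 = 114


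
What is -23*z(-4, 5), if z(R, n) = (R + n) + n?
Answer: -138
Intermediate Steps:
z(R, n) = R + 2*n
-23*z(-4, 5) = -23*(-4 + 2*5) = -23*(-4 + 10) = -23*6 = -138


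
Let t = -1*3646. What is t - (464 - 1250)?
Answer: -2860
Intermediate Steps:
t = -3646
t - (464 - 1250) = -3646 - (464 - 1250) = -3646 - 1*(-786) = -3646 + 786 = -2860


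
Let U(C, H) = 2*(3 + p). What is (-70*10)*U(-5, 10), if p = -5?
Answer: 2800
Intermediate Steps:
U(C, H) = -4 (U(C, H) = 2*(3 - 5) = 2*(-2) = -4)
(-70*10)*U(-5, 10) = -70*10*(-4) = -700*(-4) = 2800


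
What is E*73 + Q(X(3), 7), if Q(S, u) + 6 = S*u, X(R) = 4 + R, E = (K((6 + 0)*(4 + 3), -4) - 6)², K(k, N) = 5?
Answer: 116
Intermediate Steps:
E = 1 (E = (5 - 6)² = (-1)² = 1)
Q(S, u) = -6 + S*u
E*73 + Q(X(3), 7) = 1*73 + (-6 + (4 + 3)*7) = 73 + (-6 + 7*7) = 73 + (-6 + 49) = 73 + 43 = 116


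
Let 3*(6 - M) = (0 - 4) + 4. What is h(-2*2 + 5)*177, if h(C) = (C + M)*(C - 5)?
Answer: -4956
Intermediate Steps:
M = 6 (M = 6 - ((0 - 4) + 4)/3 = 6 - (-4 + 4)/3 = 6 - ⅓*0 = 6 + 0 = 6)
h(C) = (-5 + C)*(6 + C) (h(C) = (C + 6)*(C - 5) = (6 + C)*(-5 + C) = (-5 + C)*(6 + C))
h(-2*2 + 5)*177 = (-30 + (-2*2 + 5) + (-2*2 + 5)²)*177 = (-30 + (-4 + 5) + (-4 + 5)²)*177 = (-30 + 1 + 1²)*177 = (-30 + 1 + 1)*177 = -28*177 = -4956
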